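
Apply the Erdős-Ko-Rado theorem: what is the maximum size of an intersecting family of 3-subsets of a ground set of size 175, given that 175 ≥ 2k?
max |F| = C(174, 2) = 15051

The Erdős-Ko-Rado theorem states: for n ≥ 2k, an intersecting family of k-subsets of an n-element set has size at most C(n − 1, k − 1), with equality for 'star' families {A ⊆ [n] : |A| = k, i ∈ A} (fix an element i). For n = 175, k = 3: C(174, 2) = 15051.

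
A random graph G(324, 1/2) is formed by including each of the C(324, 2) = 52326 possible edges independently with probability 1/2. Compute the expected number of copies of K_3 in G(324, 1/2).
E[# K_3] = C(324, 3) · (1/2)^C(3, 2) = 5616324 / 2^3 = 1404081/2 = 702040.5

For each 3-subset S of vertices (there are C(324, 3) = 5616324 such S), let X_S = 1 if S induces a K_3 (all C(3, 2) = 3 edges present). Then P(X_S = 1) = (1/2)^3 = 1/8. By linearity of expectation, E[# K_3] = C(324, 3) · (1/2)^3 = 5616324 / 8 = 1404081/2 = 702040.5.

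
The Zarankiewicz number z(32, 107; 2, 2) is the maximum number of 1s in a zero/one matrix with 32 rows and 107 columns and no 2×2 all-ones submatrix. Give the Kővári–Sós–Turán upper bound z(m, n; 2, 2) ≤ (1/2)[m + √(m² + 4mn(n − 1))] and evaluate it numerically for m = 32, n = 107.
z(32, 107; 2, 2) ≤ (1/2)[32 + √(32² + 4·32·107·106)] = (1/2)[32 + √1452800] = 618.6608

Kővári–Sós–Turán: let r_1, ..., r_32 be the row sums and z = Σ r_i the total number of 1s. Each pair of columns can share at most one row with both entries 1 (else a 2×2 all-ones block appears), so Σ_i C(r_i, 2) ≤ C(107, 2) = 5671. By convexity Σ_i C(r_i, 2) ≥ 32·C(z/32, 2) = z(z − 32)/(2·32), giving z² − 32z − 32·107·106 ≤ 0 and hence z ≤ (1/2)[32 + √(1024 + 4·362944)] = (1/2)[32 + √1452800] ≈ (1/2)(32 + 1205.3215) = 618.6608.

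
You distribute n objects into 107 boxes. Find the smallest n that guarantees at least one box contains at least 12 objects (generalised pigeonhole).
n = (12 − 1)·107 + 1 = 1178

By the generalised pigeonhole principle, to guarantee some box contains ≥ r objects we need more than (r − 1) · k objects total. Threshold: n = (r − 1) · k + 1. With r = 12 and k = 107: n = 11 · 107 + 1 = 1177 + 1 = 1178. For n = 1177 = 11 · 107, we can put exactly 11 objects in every box, avoiding 12 in any single one — so 1178 is tight.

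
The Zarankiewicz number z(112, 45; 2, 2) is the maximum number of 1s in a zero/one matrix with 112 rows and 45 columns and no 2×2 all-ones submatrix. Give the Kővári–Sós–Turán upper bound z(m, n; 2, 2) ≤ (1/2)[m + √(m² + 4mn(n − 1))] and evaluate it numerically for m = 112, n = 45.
z(112, 45; 2, 2) ≤ (1/2)[112 + √(112² + 4·112·45·44)] = (1/2)[112 + √899584] = 530.232

Kővári–Sós–Turán: let r_1, ..., r_112 be the row sums and z = Σ r_i the total number of 1s. Each pair of columns can share at most one row with both entries 1 (else a 2×2 all-ones block appears), so Σ_i C(r_i, 2) ≤ C(45, 2) = 990. By convexity Σ_i C(r_i, 2) ≥ 112·C(z/112, 2) = z(z − 112)/(2·112), giving z² − 112z − 112·45·44 ≤ 0 and hence z ≤ (1/2)[112 + √(12544 + 4·221760)] = (1/2)[112 + √899584] ≈ (1/2)(112 + 948.464) = 530.232.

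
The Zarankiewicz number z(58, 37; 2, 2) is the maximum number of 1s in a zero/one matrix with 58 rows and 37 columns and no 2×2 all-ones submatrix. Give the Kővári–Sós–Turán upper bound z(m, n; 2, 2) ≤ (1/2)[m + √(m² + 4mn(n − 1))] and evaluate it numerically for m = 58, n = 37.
z(58, 37; 2, 2) ≤ (1/2)[58 + √(58² + 4·58·37·36)] = (1/2)[58 + √312388] = 308.4584

Kővári–Sós–Turán: let r_1, ..., r_58 be the row sums and z = Σ r_i the total number of 1s. Each pair of columns can share at most one row with both entries 1 (else a 2×2 all-ones block appears), so Σ_i C(r_i, 2) ≤ C(37, 2) = 666. By convexity Σ_i C(r_i, 2) ≥ 58·C(z/58, 2) = z(z − 58)/(2·58), giving z² − 58z − 58·37·36 ≤ 0 and hence z ≤ (1/2)[58 + √(3364 + 4·77256)] = (1/2)[58 + √312388] ≈ (1/2)(58 + 558.9168) = 308.4584.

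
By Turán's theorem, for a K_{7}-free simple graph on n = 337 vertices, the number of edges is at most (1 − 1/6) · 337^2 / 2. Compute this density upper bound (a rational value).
Turán density bound = (5/6) · 337^2/2 = 567845/12 ≈ 47320.4167

Turán's theorem: ex(n, K_{r+1}) is achieved by the complete r-partite Turán graph T(n, r) with parts as balanced as possible, and is at most (1 − 1/r) · n^2/2. For r = 6, n = 337: the density bound is (5/6) · 113569/2 = 567845/12 ≈ 47320.4167. The integer-valued extremum is e(T(337, 6)) = 47320, which is strictly less than the density bound 567845/12 since 6 ∤ 337 (the parts of T(337, 6) cannot all be equal).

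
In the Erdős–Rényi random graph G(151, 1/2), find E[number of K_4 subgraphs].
E[# K_4] = C(151, 4) · (1/2)^C(4, 2) = 20811575 / 2^6 = 325180.859375

For each 4-subset S of vertices (there are C(151, 4) = 20811575 such S), let X_S = 1 if S induces a K_4 (all C(4, 2) = 6 edges present). Then P(X_S = 1) = (1/2)^6 = 1/64. By linearity of expectation, E[# K_4] = C(151, 4) · (1/2)^6 = 20811575 / 64 = 325180.859375.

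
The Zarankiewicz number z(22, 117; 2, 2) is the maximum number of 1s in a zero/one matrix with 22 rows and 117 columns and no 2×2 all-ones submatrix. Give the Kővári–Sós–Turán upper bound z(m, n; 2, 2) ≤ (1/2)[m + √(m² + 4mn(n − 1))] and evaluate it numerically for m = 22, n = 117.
z(22, 117; 2, 2) ≤ (1/2)[22 + √(22² + 4·22·117·116)] = (1/2)[22 + √1194820] = 557.5391

Kővári–Sós–Turán: let r_1, ..., r_22 be the row sums and z = Σ r_i the total number of 1s. Each pair of columns can share at most one row with both entries 1 (else a 2×2 all-ones block appears), so Σ_i C(r_i, 2) ≤ C(117, 2) = 6786. By convexity Σ_i C(r_i, 2) ≥ 22·C(z/22, 2) = z(z − 22)/(2·22), giving z² − 22z − 22·117·116 ≤ 0 and hence z ≤ (1/2)[22 + √(484 + 4·298584)] = (1/2)[22 + √1194820] ≈ (1/2)(22 + 1093.0782) = 557.5391.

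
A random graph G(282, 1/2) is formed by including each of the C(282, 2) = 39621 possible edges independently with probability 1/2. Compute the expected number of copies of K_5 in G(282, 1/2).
E[# K_5] = C(282, 5) · (1/2)^C(5, 2) = 14341058676 / 2^10 = 3585264669/256 ≈ 14004940.113281

For each 5-subset S of vertices (there are C(282, 5) = 14341058676 such S), let X_S = 1 if S induces a K_5 (all C(5, 2) = 10 edges present). Then P(X_S = 1) = (1/2)^10 = 1/1024. By linearity of expectation, E[# K_5] = C(282, 5) · (1/2)^10 = 14341058676 / 1024 = 3585264669/256 ≈ 14004940.113281.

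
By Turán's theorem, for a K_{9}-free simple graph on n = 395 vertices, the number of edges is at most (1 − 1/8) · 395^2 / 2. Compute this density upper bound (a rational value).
Turán density bound = (7/8) · 395^2/2 = 1092175/16 ≈ 68260.9375

Turán's theorem: ex(n, K_{r+1}) is achieved by the complete r-partite Turán graph T(n, r) with parts as balanced as possible, and is at most (1 − 1/r) · n^2/2. For r = 8, n = 395: the density bound is (7/8) · 156025/2 = 1092175/16 ≈ 68260.9375. The integer-valued extremum is e(T(395, 8)) = 68260, which is strictly less than the density bound 1092175/16 since 8 ∤ 395 (the parts of T(395, 8) cannot all be equal).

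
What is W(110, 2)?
W(110, 2) = 110 + 1 = 111

A 2-term AP is any pair of integers, so a monochromatic 2-AP exists iff some colour is used at least twice. With 110 colours, the colouring i ↦ i on {1, ..., 110} uses each colour once, avoiding any monochromatic pair, so W(110, 2) > 110. For {1, ..., 111}, pigeonhole forces two integers of the same colour, which form a monochromatic 2-AP. Hence W(110, 2) = 111.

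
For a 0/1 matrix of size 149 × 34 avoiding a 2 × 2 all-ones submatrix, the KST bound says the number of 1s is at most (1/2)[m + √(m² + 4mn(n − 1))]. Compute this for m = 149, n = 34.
z(149, 34; 2, 2) ≤ (1/2)[149 + √(149² + 4·149·34·33)] = (1/2)[149 + √690913] = 490.1059

Kővári–Sós–Turán: let r_1, ..., r_149 be the row sums and z = Σ r_i the total number of 1s. Each pair of columns can share at most one row with both entries 1 (else a 2×2 all-ones block appears), so Σ_i C(r_i, 2) ≤ C(34, 2) = 561. By convexity Σ_i C(r_i, 2) ≥ 149·C(z/149, 2) = z(z − 149)/(2·149), giving z² − 149z − 149·34·33 ≤ 0 and hence z ≤ (1/2)[149 + √(22201 + 4·167178)] = (1/2)[149 + √690913] ≈ (1/2)(149 + 831.2118) = 490.1059.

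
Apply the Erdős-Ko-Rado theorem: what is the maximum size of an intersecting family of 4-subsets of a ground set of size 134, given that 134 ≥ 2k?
max |F| = C(133, 3) = 383306

Erdős-Ko-Rado (1961): when n ≥ 2k, max |F| = C(n−1, k−1). The bound is attained by the star {A : i ∈ A} for any fixed i ∈ [n]. Here C(134−1, 4−1) = C(133, 3) = 383306.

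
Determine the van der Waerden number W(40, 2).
W(40, 2) = 40 + 1 = 41

A 2-term AP is any pair of integers, so a monochromatic 2-AP exists iff some colour is used at least twice. With 40 colours, the colouring i ↦ i on {1, ..., 40} uses each colour once, avoiding any monochromatic pair, so W(40, 2) > 40. For {1, ..., 41}, pigeonhole forces two integers of the same colour, which form a monochromatic 2-AP. Hence W(40, 2) = 41.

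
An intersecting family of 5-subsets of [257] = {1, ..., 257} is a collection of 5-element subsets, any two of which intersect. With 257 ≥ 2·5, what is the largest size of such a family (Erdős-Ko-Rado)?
max |F| = C(256, 4) = 174792640

Erdős-Ko-Rado (1961): when n ≥ 2k, max |F| = C(n−1, k−1). The bound is attained by the star {A : i ∈ A} for any fixed i ∈ [n]. Here C(257−1, 5−1) = C(256, 4) = 174792640.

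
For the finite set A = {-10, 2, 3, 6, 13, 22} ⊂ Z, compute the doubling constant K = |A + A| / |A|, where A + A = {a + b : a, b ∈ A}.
K = |A + A| / |A| = 20/6 = 10/3

Enumerate A + A = {a + b : a, b ∈ A}. With |A| = 6, there are |A|^2 = 36 ordered sum pairs; collecting distinct values, A + A = {-20, -8, -7, -4, 3, 4, 5, 6, 8, 9, 12, 15, 16, 19, 24, 25, 26, 28, 35, 44}, so |A + A| = 20. Thus K = 20/6 = 10/3. For comparison, the minimum possible |A + A| over all 6-element sets is 2·6 − 1 = 11 (so min K = 11/6), attained only by arithmetic progressions.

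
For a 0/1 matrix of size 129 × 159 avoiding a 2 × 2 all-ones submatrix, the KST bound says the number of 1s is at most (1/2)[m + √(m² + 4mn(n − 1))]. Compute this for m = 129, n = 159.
z(129, 159; 2, 2) ≤ (1/2)[129 + √(129² + 4·129·159·158)] = (1/2)[129 + √12979593] = 1865.8601

Kővári–Sós–Turán: let r_1, ..., r_129 be the row sums and z = Σ r_i the total number of 1s. Each pair of columns can share at most one row with both entries 1 (else a 2×2 all-ones block appears), so Σ_i C(r_i, 2) ≤ C(159, 2) = 12561. By convexity Σ_i C(r_i, 2) ≥ 129·C(z/129, 2) = z(z − 129)/(2·129), giving z² − 129z − 129·159·158 ≤ 0 and hence z ≤ (1/2)[129 + √(16641 + 4·3240738)] = (1/2)[129 + √12979593] ≈ (1/2)(129 + 3602.7202) = 1865.8601.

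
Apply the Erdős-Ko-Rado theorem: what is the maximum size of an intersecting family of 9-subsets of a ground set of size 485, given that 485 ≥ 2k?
max |F| = C(484, 8) = 70467215378237964

Erdős-Ko-Rado (1961): when n ≥ 2k, max |F| = C(n−1, k−1). The bound is attained by the star {A : i ∈ A} for any fixed i ∈ [n]. Here C(485−1, 9−1) = C(484, 8) = 70467215378237964.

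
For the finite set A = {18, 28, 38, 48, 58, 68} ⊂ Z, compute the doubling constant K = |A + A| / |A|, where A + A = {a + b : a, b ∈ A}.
K = |A + A| / |A| = 11/6

Enumerate A + A = {a + b : a, b ∈ A}. With |A| = 6, there are |A|^2 = 36 ordered sum pairs; collecting distinct values, A + A = {36, 46, 56, 66, 76, 86, 96, 106, 116, 126, 136}, so |A + A| = 11. Thus K = 11/6. Here |A + A| = 2|A| − 1 = 11, the minimum possible — so K = 11/6 is minimal, which holds iff A is an arithmetic progression.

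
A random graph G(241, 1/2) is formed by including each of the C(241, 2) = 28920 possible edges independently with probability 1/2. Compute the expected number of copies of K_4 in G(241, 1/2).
E[# K_4] = C(241, 4) · (1/2)^C(4, 2) = 137085620 / 2^6 = 34271405/16 = 2141962.8125

For each 4-subset S of vertices (there are C(241, 4) = 137085620 such S), let X_S = 1 if S induces a K_4 (all C(4, 2) = 6 edges present). Then P(X_S = 1) = (1/2)^6 = 1/64. By linearity of expectation, E[# K_4] = C(241, 4) · (1/2)^6 = 137085620 / 64 = 34271405/16 = 2141962.8125.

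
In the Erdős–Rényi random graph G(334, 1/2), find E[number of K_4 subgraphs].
E[# K_4] = C(334, 4) · (1/2)^C(4, 2) = 509267001 / 2^6 = 7957296.890625

For each 4-subset S of vertices (there are C(334, 4) = 509267001 such S), let X_S = 1 if S induces a K_4 (all C(4, 2) = 6 edges present). Then P(X_S = 1) = (1/2)^6 = 1/64. By linearity of expectation, E[# K_4] = C(334, 4) · (1/2)^6 = 509267001 / 64 = 7957296.890625.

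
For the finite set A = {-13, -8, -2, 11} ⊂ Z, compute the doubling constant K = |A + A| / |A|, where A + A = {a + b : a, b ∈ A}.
K = |A + A| / |A| = 10/4 = 5/2

Enumerate A + A = {a + b : a, b ∈ A}. With |A| = 4, there are |A|^2 = 16 ordered sum pairs; collecting distinct values, A + A = {-26, -21, -16, -15, -10, -4, -2, 3, 9, 22}, so |A + A| = 10. Thus K = 10/4 = 5/2. For comparison, the minimum possible |A + A| over all 4-element sets is 2·4 − 1 = 7 (so min K = 7/4), attained only by arithmetic progressions.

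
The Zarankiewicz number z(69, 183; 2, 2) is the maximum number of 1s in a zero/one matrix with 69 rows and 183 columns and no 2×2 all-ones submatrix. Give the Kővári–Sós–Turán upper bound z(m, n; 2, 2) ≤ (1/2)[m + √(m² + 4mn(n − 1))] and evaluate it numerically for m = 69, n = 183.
z(69, 183; 2, 2) ≤ (1/2)[69 + √(69² + 4·69·183·182)] = (1/2)[69 + √9197217] = 1550.8457

Kővári–Sós–Turán: let r_1, ..., r_69 be the row sums and z = Σ r_i the total number of 1s. Each pair of columns can share at most one row with both entries 1 (else a 2×2 all-ones block appears), so Σ_i C(r_i, 2) ≤ C(183, 2) = 16653. By convexity Σ_i C(r_i, 2) ≥ 69·C(z/69, 2) = z(z − 69)/(2·69), giving z² − 69z − 69·183·182 ≤ 0 and hence z ≤ (1/2)[69 + √(4761 + 4·2298114)] = (1/2)[69 + √9197217] ≈ (1/2)(69 + 3032.6914) = 1550.8457.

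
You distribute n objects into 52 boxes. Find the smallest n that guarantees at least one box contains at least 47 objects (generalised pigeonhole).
n = (47 − 1)·52 + 1 = 2393

By the generalised pigeonhole principle, to guarantee some box contains ≥ r objects we need more than (r − 1) · k objects total. Threshold: n = (r − 1) · k + 1. With r = 47 and k = 52: n = 46 · 52 + 1 = 2392 + 1 = 2393. For n = 2392 = 46 · 52, we can put exactly 46 objects in every box, avoiding 47 in any single one — so 2393 is tight.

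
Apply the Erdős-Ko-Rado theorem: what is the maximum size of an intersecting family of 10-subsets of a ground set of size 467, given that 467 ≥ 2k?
max |F| = C(466, 9) = 2642127092998706940

The Erdős-Ko-Rado theorem states: for n ≥ 2k, an intersecting family of k-subsets of an n-element set has size at most C(n − 1, k − 1), with equality for 'star' families {A ⊆ [n] : |A| = k, i ∈ A} (fix an element i). For n = 467, k = 10: C(466, 9) = 2642127092998706940.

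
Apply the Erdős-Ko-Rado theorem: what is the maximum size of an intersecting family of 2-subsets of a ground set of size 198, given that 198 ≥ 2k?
max |F| = C(197, 1) = 197

Erdős-Ko-Rado (1961): when n ≥ 2k, max |F| = C(n−1, k−1). The bound is attained by the star {A : i ∈ A} for any fixed i ∈ [n]. Here C(198−1, 2−1) = C(197, 1) = 197.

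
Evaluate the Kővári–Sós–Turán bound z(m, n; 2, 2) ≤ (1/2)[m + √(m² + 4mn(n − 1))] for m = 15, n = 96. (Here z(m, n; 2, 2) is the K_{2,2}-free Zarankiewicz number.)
z(15, 96; 2, 2) ≤ (1/2)[15 + √(15² + 4·15·96·95)] = (1/2)[15 + √547425] = 377.4409

Kővári–Sós–Turán: let r_1, ..., r_15 be the row sums and z = Σ r_i the total number of 1s. Each pair of columns can share at most one row with both entries 1 (else a 2×2 all-ones block appears), so Σ_i C(r_i, 2) ≤ C(96, 2) = 4560. By convexity Σ_i C(r_i, 2) ≥ 15·C(z/15, 2) = z(z − 15)/(2·15), giving z² − 15z − 15·96·95 ≤ 0 and hence z ≤ (1/2)[15 + √(225 + 4·136800)] = (1/2)[15 + √547425] ≈ (1/2)(15 + 739.8817) = 377.4409.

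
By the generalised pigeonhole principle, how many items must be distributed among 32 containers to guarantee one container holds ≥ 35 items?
n = (35 − 1)·32 + 1 = 1089

By the generalised pigeonhole principle, to guarantee some box contains ≥ r objects we need more than (r − 1) · k objects total. Threshold: n = (r − 1) · k + 1. With r = 35 and k = 32: n = 34 · 32 + 1 = 1088 + 1 = 1089. For n = 1088 = 34 · 32, we can put exactly 34 objects in every box, avoiding 35 in any single one — so 1089 is tight.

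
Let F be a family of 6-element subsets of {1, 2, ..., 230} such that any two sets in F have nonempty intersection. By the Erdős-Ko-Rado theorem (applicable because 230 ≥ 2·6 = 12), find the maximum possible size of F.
max |F| = C(229, 5) = 5022337545

Erdős-Ko-Rado (1961): when n ≥ 2k, max |F| = C(n−1, k−1). The bound is attained by the star {A : i ∈ A} for any fixed i ∈ [n]. Here C(230−1, 6−1) = C(229, 5) = 5022337545.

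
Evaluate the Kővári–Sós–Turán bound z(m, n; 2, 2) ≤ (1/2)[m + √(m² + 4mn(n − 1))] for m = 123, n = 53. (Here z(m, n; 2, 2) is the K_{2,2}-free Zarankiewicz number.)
z(123, 53; 2, 2) ≤ (1/2)[123 + √(123² + 4·123·53·52)] = (1/2)[123 + √1371081] = 646.9658

Kővári–Sós–Turán: let r_1, ..., r_123 be the row sums and z = Σ r_i the total number of 1s. Each pair of columns can share at most one row with both entries 1 (else a 2×2 all-ones block appears), so Σ_i C(r_i, 2) ≤ C(53, 2) = 1378. By convexity Σ_i C(r_i, 2) ≥ 123·C(z/123, 2) = z(z − 123)/(2·123), giving z² − 123z − 123·53·52 ≤ 0 and hence z ≤ (1/2)[123 + √(15129 + 4·338988)] = (1/2)[123 + √1371081] ≈ (1/2)(123 + 1170.9317) = 646.9658.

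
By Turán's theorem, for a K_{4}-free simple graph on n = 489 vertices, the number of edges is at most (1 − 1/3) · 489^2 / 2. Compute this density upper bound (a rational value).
Turán density bound = (2/3) · 489^2/2 = 79707

Turán's theorem: ex(n, K_{r+1}) is achieved by the complete r-partite Turán graph T(n, r) with parts as balanced as possible, and is at most (1 − 1/r) · n^2/2. For r = 3, n = 489: the density bound is (2/3) · 239121/2 = 79707. Since 3 ∣ 489, the Turán graph T(489, 3) has parts of equal size 163, and its edge count e(T(489, 3)) = 79707 attains the density bound exactly.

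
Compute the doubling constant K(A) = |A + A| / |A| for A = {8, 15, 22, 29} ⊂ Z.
K = |A + A| / |A| = 7/4

Enumerate A + A = {a + b : a, b ∈ A}. With |A| = 4, there are |A|^2 = 16 ordered sum pairs; collecting distinct values, A + A = {16, 23, 30, 37, 44, 51, 58}, so |A + A| = 7. Thus K = 7/4. Here |A + A| = 2|A| − 1 = 7, the minimum possible — so K = 7/4 is minimal, which holds iff A is an arithmetic progression.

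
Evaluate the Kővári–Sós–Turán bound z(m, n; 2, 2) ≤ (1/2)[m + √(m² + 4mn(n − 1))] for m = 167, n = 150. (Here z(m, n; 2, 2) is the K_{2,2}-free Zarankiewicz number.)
z(167, 150; 2, 2) ≤ (1/2)[167 + √(167² + 4·167·150·149)] = (1/2)[167 + √14957689] = 2017.2586

Kővári–Sós–Turán: let r_1, ..., r_167 be the row sums and z = Σ r_i the total number of 1s. Each pair of columns can share at most one row with both entries 1 (else a 2×2 all-ones block appears), so Σ_i C(r_i, 2) ≤ C(150, 2) = 11175. By convexity Σ_i C(r_i, 2) ≥ 167·C(z/167, 2) = z(z − 167)/(2·167), giving z² − 167z − 167·150·149 ≤ 0 and hence z ≤ (1/2)[167 + √(27889 + 4·3732450)] = (1/2)[167 + √14957689] ≈ (1/2)(167 + 3867.5172) = 2017.2586.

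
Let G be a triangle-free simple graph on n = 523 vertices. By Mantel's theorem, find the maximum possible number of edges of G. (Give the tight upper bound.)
ex(523, K_3) = ⌊523^2/4⌋ = 68382

Mantel (1907): a triangle-free graph on n vertices has at most ⌊n^2/4⌋ edges, with equality for the complete bipartite graph K_{⌊n/2⌋, ⌈n/2⌉}. For n = 523: ⌊523^2/4⌋ = ⌊273529/4⌋ = 68382. The extremal graph is K_{261, 262}, which has 261·262 = 68382 edges.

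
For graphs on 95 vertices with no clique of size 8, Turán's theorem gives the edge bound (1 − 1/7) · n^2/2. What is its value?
Turán density bound = (6/7) · 95^2/2 = 27075/7 ≈ 3867.8571

Turán's theorem: ex(n, K_{r+1}) is achieved by the complete r-partite Turán graph T(n, r) with parts as balanced as possible, and is at most (1 − 1/r) · n^2/2. For r = 7, n = 95: the density bound is (6/7) · 9025/2 = 27075/7 ≈ 3867.8571. The integer-valued extremum is e(T(95, 7)) = 3867, which is strictly less than the density bound 27075/7 since 7 ∤ 95 (the parts of T(95, 7) cannot all be equal).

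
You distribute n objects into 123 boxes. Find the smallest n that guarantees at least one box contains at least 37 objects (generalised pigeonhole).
n = (37 − 1)·123 + 1 = 4429

By the generalised pigeonhole principle, to guarantee some box contains ≥ r objects we need more than (r − 1) · k objects total. Threshold: n = (r − 1) · k + 1. With r = 37 and k = 123: n = 36 · 123 + 1 = 4428 + 1 = 4429. For n = 4428 = 36 · 123, we can put exactly 36 objects in every box, avoiding 37 in any single one — so 4429 is tight.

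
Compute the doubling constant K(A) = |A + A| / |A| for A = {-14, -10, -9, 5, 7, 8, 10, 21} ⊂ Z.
K = |A + A| / |A| = 32/8 = 4

Enumerate A + A = {a + b : a, b ∈ A}. With |A| = 8, there are |A|^2 = 64 ordered sum pairs; collecting distinct values, A + A = {-28, -24, -23, -20, -19, -18, -9, -7, -6, -5, -4, -3, -2, -1, 0, 1, 7, 10, 11, 12, 13, 14, 15, 16, 17, 18, 20, 26, 28, 29, 31, 42}, so |A + A| = 32. Thus K = 32/8 = 4. For comparison, the minimum possible |A + A| over all 8-element sets is 2·8 − 1 = 15 (so min K = 15/8), attained only by arithmetic progressions.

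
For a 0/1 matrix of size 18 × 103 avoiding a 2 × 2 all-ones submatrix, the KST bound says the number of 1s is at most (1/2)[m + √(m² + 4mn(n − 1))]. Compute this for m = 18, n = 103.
z(18, 103; 2, 2) ≤ (1/2)[18 + √(18² + 4·18·103·102)] = (1/2)[18 + √756756] = 443.9586

Kővári–Sós–Turán: let r_1, ..., r_18 be the row sums and z = Σ r_i the total number of 1s. Each pair of columns can share at most one row with both entries 1 (else a 2×2 all-ones block appears), so Σ_i C(r_i, 2) ≤ C(103, 2) = 5253. By convexity Σ_i C(r_i, 2) ≥ 18·C(z/18, 2) = z(z − 18)/(2·18), giving z² − 18z − 18·103·102 ≤ 0 and hence z ≤ (1/2)[18 + √(324 + 4·189108)] = (1/2)[18 + √756756] ≈ (1/2)(18 + 869.9172) = 443.9586.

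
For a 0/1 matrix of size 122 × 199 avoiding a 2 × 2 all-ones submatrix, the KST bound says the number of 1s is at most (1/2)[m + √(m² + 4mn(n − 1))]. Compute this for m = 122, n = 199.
z(122, 199; 2, 2) ≤ (1/2)[122 + √(122² + 4·122·199·198)] = (1/2)[122 + √19243060] = 2254.3456

Kővári–Sós–Turán: let r_1, ..., r_122 be the row sums and z = Σ r_i the total number of 1s. Each pair of columns can share at most one row with both entries 1 (else a 2×2 all-ones block appears), so Σ_i C(r_i, 2) ≤ C(199, 2) = 19701. By convexity Σ_i C(r_i, 2) ≥ 122·C(z/122, 2) = z(z − 122)/(2·122), giving z² − 122z − 122·199·198 ≤ 0 and hence z ≤ (1/2)[122 + √(14884 + 4·4807044)] = (1/2)[122 + √19243060] ≈ (1/2)(122 + 4386.6912) = 2254.3456.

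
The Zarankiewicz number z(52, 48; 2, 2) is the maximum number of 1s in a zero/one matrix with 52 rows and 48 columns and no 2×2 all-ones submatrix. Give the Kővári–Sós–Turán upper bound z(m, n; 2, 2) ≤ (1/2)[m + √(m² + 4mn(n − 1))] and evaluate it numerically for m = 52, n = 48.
z(52, 48; 2, 2) ≤ (1/2)[52 + √(52² + 4·52·48·47)] = (1/2)[52 + √471952] = 369.4938

Kővári–Sós–Turán: let r_1, ..., r_52 be the row sums and z = Σ r_i the total number of 1s. Each pair of columns can share at most one row with both entries 1 (else a 2×2 all-ones block appears), so Σ_i C(r_i, 2) ≤ C(48, 2) = 1128. By convexity Σ_i C(r_i, 2) ≥ 52·C(z/52, 2) = z(z − 52)/(2·52), giving z² − 52z − 52·48·47 ≤ 0 and hence z ≤ (1/2)[52 + √(2704 + 4·117312)] = (1/2)[52 + √471952] ≈ (1/2)(52 + 686.9876) = 369.4938.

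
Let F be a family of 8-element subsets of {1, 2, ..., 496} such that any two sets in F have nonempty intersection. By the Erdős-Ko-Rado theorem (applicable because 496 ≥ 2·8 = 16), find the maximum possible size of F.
max |F| = C(495, 7) = 1384522649304795

The Erdős-Ko-Rado theorem states: for n ≥ 2k, an intersecting family of k-subsets of an n-element set has size at most C(n − 1, k − 1), with equality for 'star' families {A ⊆ [n] : |A| = k, i ∈ A} (fix an element i). For n = 496, k = 8: C(495, 7) = 1384522649304795.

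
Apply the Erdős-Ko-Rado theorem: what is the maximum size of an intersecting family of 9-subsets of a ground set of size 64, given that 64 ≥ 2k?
max |F| = C(63, 8) = 3872894697

The Erdős-Ko-Rado theorem states: for n ≥ 2k, an intersecting family of k-subsets of an n-element set has size at most C(n − 1, k − 1), with equality for 'star' families {A ⊆ [n] : |A| = k, i ∈ A} (fix an element i). For n = 64, k = 9: C(63, 8) = 3872894697.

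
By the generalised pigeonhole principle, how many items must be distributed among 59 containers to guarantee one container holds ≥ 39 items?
n = (39 − 1)·59 + 1 = 2243

By the generalised pigeonhole principle, to guarantee some box contains ≥ r objects we need more than (r − 1) · k objects total. Threshold: n = (r − 1) · k + 1. With r = 39 and k = 59: n = 38 · 59 + 1 = 2242 + 1 = 2243. For n = 2242 = 38 · 59, we can put exactly 38 objects in every box, avoiding 39 in any single one — so 2243 is tight.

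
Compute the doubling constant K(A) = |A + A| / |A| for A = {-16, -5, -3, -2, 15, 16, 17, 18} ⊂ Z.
K = |A + A| / |A| = 28/8 = 7/2

Enumerate A + A = {a + b : a, b ∈ A}. With |A| = 8, there are |A|^2 = 64 ordered sum pairs; collecting distinct values, A + A = {-32, -21, -19, -18, -10, -8, -7, -6, -5, -4, -1, 0, 1, 2, 10, 11, 12, 13, 14, 15, 16, 30, 31, 32, 33, 34, 35, 36}, so |A + A| = 28. Thus K = 28/8 = 7/2. For comparison, the minimum possible |A + A| over all 8-element sets is 2·8 − 1 = 15 (so min K = 15/8), attained only by arithmetic progressions.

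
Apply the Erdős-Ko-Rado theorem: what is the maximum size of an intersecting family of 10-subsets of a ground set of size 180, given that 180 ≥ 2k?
max |F| = C(179, 9) = 423793110276910

Erdős-Ko-Rado (1961): when n ≥ 2k, max |F| = C(n−1, k−1). The bound is attained by the star {A : i ∈ A} for any fixed i ∈ [n]. Here C(180−1, 10−1) = C(179, 9) = 423793110276910.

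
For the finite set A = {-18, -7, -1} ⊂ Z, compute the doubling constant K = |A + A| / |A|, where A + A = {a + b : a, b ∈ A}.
K = |A + A| / |A| = 6/3 = 2

Enumerate A + A = {a + b : a, b ∈ A}. With |A| = 3, there are |A|^2 = 9 ordered sum pairs; collecting distinct values, A + A = {-36, -25, -19, -14, -8, -2}, so |A + A| = 6. Thus K = 6/3 = 2. For comparison, the minimum possible |A + A| over all 3-element sets is 2·3 − 1 = 5 (so min K = 5/3), attained only by arithmetic progressions.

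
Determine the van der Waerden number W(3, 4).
W(3, 4) = 293

W(3, 4) = 293. The lower bound W(3, 4) > 292 comes from an explicit good 3-colouring of [1, 292]; the upper bound W(3, 4) ≤ 293 was verified by exhaustive search over 3-colourings of [1, 293].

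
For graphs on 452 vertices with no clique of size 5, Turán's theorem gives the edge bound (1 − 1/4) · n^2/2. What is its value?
Turán density bound = (3/4) · 452^2/2 = 76614

Turán's theorem: ex(n, K_{r+1}) is achieved by the complete r-partite Turán graph T(n, r) with parts as balanced as possible, and is at most (1 − 1/r) · n^2/2. For r = 4, n = 452: the density bound is (3/4) · 204304/2 = 76614. Since 4 ∣ 452, the Turán graph T(452, 4) has parts of equal size 113, and its edge count e(T(452, 4)) = 76614 attains the density bound exactly.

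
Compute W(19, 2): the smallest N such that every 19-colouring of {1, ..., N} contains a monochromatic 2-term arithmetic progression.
W(19, 2) = 19 + 1 = 20

A 2-term AP is any pair of integers, so a monochromatic 2-AP exists iff some colour is used at least twice. With 19 colours, the colouring i ↦ i on {1, ..., 19} uses each colour once, avoiding any monochromatic pair, so W(19, 2) > 19. For {1, ..., 20}, pigeonhole forces two integers of the same colour, which form a monochromatic 2-AP. Hence W(19, 2) = 20.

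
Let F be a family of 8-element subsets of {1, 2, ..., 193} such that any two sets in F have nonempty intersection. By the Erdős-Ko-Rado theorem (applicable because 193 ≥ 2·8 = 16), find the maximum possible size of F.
max |F| = C(192, 7) = 1708566412608

Erdős-Ko-Rado (1961): when n ≥ 2k, max |F| = C(n−1, k−1). The bound is attained by the star {A : i ∈ A} for any fixed i ∈ [n]. Here C(193−1, 8−1) = C(192, 7) = 1708566412608.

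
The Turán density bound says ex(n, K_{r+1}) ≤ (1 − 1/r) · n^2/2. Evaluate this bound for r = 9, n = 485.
Turán density bound = (8/9) · 485^2/2 = 940900/9 ≈ 104544.4444

Turán's theorem: ex(n, K_{r+1}) is achieved by the complete r-partite Turán graph T(n, r) with parts as balanced as possible, and is at most (1 − 1/r) · n^2/2. For r = 9, n = 485: the density bound is (8/9) · 235225/2 = 940900/9 ≈ 104544.4444. The integer-valued extremum is e(T(485, 9)) = 104544, which is strictly less than the density bound 940900/9 since 9 ∤ 485 (the parts of T(485, 9) cannot all be equal).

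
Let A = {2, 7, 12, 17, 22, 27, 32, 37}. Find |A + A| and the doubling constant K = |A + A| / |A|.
K = |A + A| / |A| = 15/8

Enumerate A + A = {a + b : a, b ∈ A}. With |A| = 8, there are |A|^2 = 64 ordered sum pairs; collecting distinct values, A + A = {4, 9, 14, 19, 24, 29, 34, 39, 44, 49, 54, 59, 64, 69, 74}, so |A + A| = 15. Thus K = 15/8. Here |A + A| = 2|A| − 1 = 15, the minimum possible — so K = 15/8 is minimal, which holds iff A is an arithmetic progression.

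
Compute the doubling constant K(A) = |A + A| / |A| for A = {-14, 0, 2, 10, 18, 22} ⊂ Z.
K = |A + A| / |A| = 19/6

Enumerate A + A = {a + b : a, b ∈ A}. With |A| = 6, there are |A|^2 = 36 ordered sum pairs; collecting distinct values, A + A = {-28, -14, -12, -4, 0, 2, 4, 8, 10, 12, 18, 20, 22, 24, 28, 32, 36, 40, 44}, so |A + A| = 19. Thus K = 19/6. For comparison, the minimum possible |A + A| over all 6-element sets is 2·6 − 1 = 11 (so min K = 11/6), attained only by arithmetic progressions.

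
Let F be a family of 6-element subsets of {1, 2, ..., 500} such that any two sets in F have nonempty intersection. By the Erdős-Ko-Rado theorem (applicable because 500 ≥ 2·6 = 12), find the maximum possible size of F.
max |F| = C(499, 5) = 252692240724

The Erdős-Ko-Rado theorem states: for n ≥ 2k, an intersecting family of k-subsets of an n-element set has size at most C(n − 1, k − 1), with equality for 'star' families {A ⊆ [n] : |A| = k, i ∈ A} (fix an element i). For n = 500, k = 6: C(499, 5) = 252692240724.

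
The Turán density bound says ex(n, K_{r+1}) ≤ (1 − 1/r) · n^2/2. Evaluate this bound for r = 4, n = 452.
Turán density bound = (3/4) · 452^2/2 = 76614

Turán's theorem: ex(n, K_{r+1}) is achieved by the complete r-partite Turán graph T(n, r) with parts as balanced as possible, and is at most (1 − 1/r) · n^2/2. For r = 4, n = 452: the density bound is (3/4) · 204304/2 = 76614. Since 4 ∣ 452, the Turán graph T(452, 4) has parts of equal size 113, and its edge count e(T(452, 4)) = 76614 attains the density bound exactly.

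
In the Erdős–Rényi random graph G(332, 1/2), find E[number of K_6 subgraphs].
E[# K_6] = C(332, 6) · (1/2)^C(6, 2) = 1777317492412 / 2^15 = 444329373103/8192 ≈ 54239425.427612

For each 6-subset S of vertices (there are C(332, 6) = 1777317492412 such S), let X_S = 1 if S induces a K_6 (all C(6, 2) = 15 edges present). Then P(X_S = 1) = (1/2)^15 = 1/32768. By linearity of expectation, E[# K_6] = C(332, 6) · (1/2)^15 = 1777317492412 / 32768 = 444329373103/8192 ≈ 54239425.427612.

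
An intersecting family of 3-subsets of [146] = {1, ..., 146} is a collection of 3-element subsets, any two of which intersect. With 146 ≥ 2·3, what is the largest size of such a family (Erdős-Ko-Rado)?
max |F| = C(145, 2) = 10440

Erdős-Ko-Rado (1961): when n ≥ 2k, max |F| = C(n−1, k−1). The bound is attained by the star {A : i ∈ A} for any fixed i ∈ [n]. Here C(146−1, 3−1) = C(145, 2) = 10440.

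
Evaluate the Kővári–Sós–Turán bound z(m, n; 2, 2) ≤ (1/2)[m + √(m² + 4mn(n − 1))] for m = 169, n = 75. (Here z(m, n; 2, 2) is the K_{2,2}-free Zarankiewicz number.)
z(169, 75; 2, 2) ≤ (1/2)[169 + √(169² + 4·169·75·74)] = (1/2)[169 + √3780361] = 1056.6575

Kővári–Sós–Turán: let r_1, ..., r_169 be the row sums and z = Σ r_i the total number of 1s. Each pair of columns can share at most one row with both entries 1 (else a 2×2 all-ones block appears), so Σ_i C(r_i, 2) ≤ C(75, 2) = 2775. By convexity Σ_i C(r_i, 2) ≥ 169·C(z/169, 2) = z(z − 169)/(2·169), giving z² − 169z − 169·75·74 ≤ 0 and hence z ≤ (1/2)[169 + √(28561 + 4·937950)] = (1/2)[169 + √3780361] ≈ (1/2)(169 + 1944.315) = 1056.6575.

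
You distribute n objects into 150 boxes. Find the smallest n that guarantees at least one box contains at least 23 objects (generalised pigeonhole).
n = (23 − 1)·150 + 1 = 3301

By the generalised pigeonhole principle, to guarantee some box contains ≥ r objects we need more than (r − 1) · k objects total. Threshold: n = (r − 1) · k + 1. With r = 23 and k = 150: n = 22 · 150 + 1 = 3300 + 1 = 3301. For n = 3300 = 22 · 150, we can put exactly 22 objects in every box, avoiding 23 in any single one — so 3301 is tight.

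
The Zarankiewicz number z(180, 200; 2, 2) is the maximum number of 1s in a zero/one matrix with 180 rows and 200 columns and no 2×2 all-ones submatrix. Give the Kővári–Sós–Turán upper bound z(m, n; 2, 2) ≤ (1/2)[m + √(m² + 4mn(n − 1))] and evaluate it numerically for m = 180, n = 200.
z(180, 200; 2, 2) ≤ (1/2)[180 + √(180² + 4·180·200·199)] = (1/2)[180 + √28688400] = 2768.0777

Kővári–Sós–Turán: let r_1, ..., r_180 be the row sums and z = Σ r_i the total number of 1s. Each pair of columns can share at most one row with both entries 1 (else a 2×2 all-ones block appears), so Σ_i C(r_i, 2) ≤ C(200, 2) = 19900. By convexity Σ_i C(r_i, 2) ≥ 180·C(z/180, 2) = z(z − 180)/(2·180), giving z² − 180z − 180·200·199 ≤ 0 and hence z ≤ (1/2)[180 + √(32400 + 4·7164000)] = (1/2)[180 + √28688400] ≈ (1/2)(180 + 5356.1553) = 2768.0777.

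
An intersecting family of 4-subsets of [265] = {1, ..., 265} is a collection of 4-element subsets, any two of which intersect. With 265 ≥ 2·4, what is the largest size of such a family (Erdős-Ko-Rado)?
max |F| = C(264, 3) = 3031864

The Erdős-Ko-Rado theorem states: for n ≥ 2k, an intersecting family of k-subsets of an n-element set has size at most C(n − 1, k − 1), with equality for 'star' families {A ⊆ [n] : |A| = k, i ∈ A} (fix an element i). For n = 265, k = 4: C(264, 3) = 3031864.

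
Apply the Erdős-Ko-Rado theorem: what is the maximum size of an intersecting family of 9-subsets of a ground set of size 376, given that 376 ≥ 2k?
max |F| = C(375, 8) = 8996714454741750

Erdős-Ko-Rado (1961): when n ≥ 2k, max |F| = C(n−1, k−1). The bound is attained by the star {A : i ∈ A} for any fixed i ∈ [n]. Here C(376−1, 9−1) = C(375, 8) = 8996714454741750.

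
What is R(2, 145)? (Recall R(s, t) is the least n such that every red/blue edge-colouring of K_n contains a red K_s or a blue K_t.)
R(2, 145) = 145

R(2, k) = k for all k ≥ 2: in a 2-colouring of K_k, either some edge is red (a red K_2) or all edges are blue (a blue K_k). And K_{144} coloured all-blue has no blue K_145, so R(2, 145) > 144. Hence R(2, 145) = 145.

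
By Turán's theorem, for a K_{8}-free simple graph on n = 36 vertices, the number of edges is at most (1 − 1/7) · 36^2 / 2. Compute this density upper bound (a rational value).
Turán density bound = (6/7) · 36^2/2 = 3888/7 ≈ 555.4286

Turán's theorem: ex(n, K_{r+1}) is achieved by the complete r-partite Turán graph T(n, r) with parts as balanced as possible, and is at most (1 − 1/r) · n^2/2. For r = 7, n = 36: the density bound is (6/7) · 1296/2 = 3888/7 ≈ 555.4286. The integer-valued extremum is e(T(36, 7)) = 555, which is strictly less than the density bound 3888/7 since 7 ∤ 36 (the parts of T(36, 7) cannot all be equal).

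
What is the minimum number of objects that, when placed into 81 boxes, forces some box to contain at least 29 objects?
n = (29 − 1)·81 + 1 = 2269

By the generalised pigeonhole principle, to guarantee some box contains ≥ r objects we need more than (r − 1) · k objects total. Threshold: n = (r − 1) · k + 1. With r = 29 and k = 81: n = 28 · 81 + 1 = 2268 + 1 = 2269. For n = 2268 = 28 · 81, we can put exactly 28 objects in every box, avoiding 29 in any single one — so 2269 is tight.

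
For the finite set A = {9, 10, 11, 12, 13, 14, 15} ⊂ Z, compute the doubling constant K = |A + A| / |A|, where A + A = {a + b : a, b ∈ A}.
K = |A + A| / |A| = 13/7

Enumerate A + A = {a + b : a, b ∈ A}. With |A| = 7, there are |A|^2 = 49 ordered sum pairs; collecting distinct values, A + A = {18, 19, 20, 21, 22, 23, 24, 25, 26, 27, 28, 29, 30}, so |A + A| = 13. Thus K = 13/7. Here |A + A| = 2|A| − 1 = 13, the minimum possible — so K = 13/7 is minimal, which holds iff A is an arithmetic progression.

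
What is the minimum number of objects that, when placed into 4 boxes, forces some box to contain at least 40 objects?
n = (40 − 1)·4 + 1 = 157

By the generalised pigeonhole principle, to guarantee some box contains ≥ r objects we need more than (r − 1) · k objects total. Threshold: n = (r − 1) · k + 1. With r = 40 and k = 4: n = 39 · 4 + 1 = 156 + 1 = 157. For n = 156 = 39 · 4, we can put exactly 39 objects in every box, avoiding 40 in any single one — so 157 is tight.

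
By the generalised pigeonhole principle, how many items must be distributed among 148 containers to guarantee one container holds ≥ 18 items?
n = (18 − 1)·148 + 1 = 2517

By the generalised pigeonhole principle, to guarantee some box contains ≥ r objects we need more than (r − 1) · k objects total. Threshold: n = (r − 1) · k + 1. With r = 18 and k = 148: n = 17 · 148 + 1 = 2516 + 1 = 2517. For n = 2516 = 17 · 148, we can put exactly 17 objects in every box, avoiding 18 in any single one — so 2517 is tight.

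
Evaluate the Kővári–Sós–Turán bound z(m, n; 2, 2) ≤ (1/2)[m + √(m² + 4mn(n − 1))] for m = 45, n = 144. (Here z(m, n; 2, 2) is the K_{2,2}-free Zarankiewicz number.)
z(45, 144; 2, 2) ≤ (1/2)[45 + √(45² + 4·45·144·143)] = (1/2)[45 + √3708585] = 985.3843

Kővári–Sós–Turán: let r_1, ..., r_45 be the row sums and z = Σ r_i the total number of 1s. Each pair of columns can share at most one row with both entries 1 (else a 2×2 all-ones block appears), so Σ_i C(r_i, 2) ≤ C(144, 2) = 10296. By convexity Σ_i C(r_i, 2) ≥ 45·C(z/45, 2) = z(z − 45)/(2·45), giving z² − 45z − 45·144·143 ≤ 0 and hence z ≤ (1/2)[45 + √(2025 + 4·926640)] = (1/2)[45 + √3708585] ≈ (1/2)(45 + 1925.7687) = 985.3843.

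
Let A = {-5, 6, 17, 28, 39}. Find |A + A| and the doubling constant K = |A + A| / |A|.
K = |A + A| / |A| = 9/5

Enumerate A + A = {a + b : a, b ∈ A}. With |A| = 5, there are |A|^2 = 25 ordered sum pairs; collecting distinct values, A + A = {-10, 1, 12, 23, 34, 45, 56, 67, 78}, so |A + A| = 9. Thus K = 9/5. Here |A + A| = 2|A| − 1 = 9, the minimum possible — so K = 9/5 is minimal, which holds iff A is an arithmetic progression.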